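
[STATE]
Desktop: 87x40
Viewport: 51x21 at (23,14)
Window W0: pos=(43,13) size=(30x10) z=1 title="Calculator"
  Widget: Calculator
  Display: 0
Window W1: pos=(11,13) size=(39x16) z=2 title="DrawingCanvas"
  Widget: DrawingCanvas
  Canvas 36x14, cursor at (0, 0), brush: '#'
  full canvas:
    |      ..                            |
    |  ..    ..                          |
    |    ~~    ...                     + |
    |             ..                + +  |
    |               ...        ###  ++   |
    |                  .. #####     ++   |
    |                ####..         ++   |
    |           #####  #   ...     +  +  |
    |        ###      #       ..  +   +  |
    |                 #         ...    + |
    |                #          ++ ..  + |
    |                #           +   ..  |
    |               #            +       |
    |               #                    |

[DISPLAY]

vas                       ┃lator                 ┃ 
──────────────────────────┨──────────────────────┨ 
                          ┃                     0┃ 
                          ┃──┬───┬───┐           ┃ 
..                     +  ┃8 │ 9 │ ÷ │           ┃ 
  ..                + +   ┃──┼───┼───┤           ┃ 
    ...        ###  ++    ┃5 │ 6 │ × │           ┃ 
       .. #####     ++    ┃──┴───┴───┘           ┃ 
     ####..         ++    ┃━━━━━━━━━━━━━━━━━━━━━━┛ 
#####  #   ...     +  +   ┃                        
      #       ..  +   +   ┃                        
      #         ...    +  ┃                        
     #          ++ ..  +  ┃                        
     #           +   ..   ┃                        
━━━━━━━━━━━━━━━━━━━━━━━━━━┛                        
                                                   
                                                   
                                                   
                                                   
                                                   
                                                   


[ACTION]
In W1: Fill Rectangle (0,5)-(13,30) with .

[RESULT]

vas                       ┃lator                 ┃ 
──────────────────────────┨──────────────────────┨ 
....................      ┃                     0┃ 
....................      ┃──┬───┬───┐           ┃ 
....................   +  ┃8 │ 9 │ ÷ │           ┃ 
....................+ +   ┃──┼───┼───┤           ┃ 
....................++    ┃5 │ 6 │ × │           ┃ 
....................++    ┃──┴───┴───┘           ┃ 
....................++    ┃━━━━━━━━━━━━━━━━━━━━━━┛ 
....................  +   ┃                        
....................  +   ┃                        
....................   +  ┃                        
.....................  +  ┃                        
.................... ..   ┃                        
━━━━━━━━━━━━━━━━━━━━━━━━━━┛                        
                                                   
                                                   
                                                   
                                                   
                                                   
                                                   


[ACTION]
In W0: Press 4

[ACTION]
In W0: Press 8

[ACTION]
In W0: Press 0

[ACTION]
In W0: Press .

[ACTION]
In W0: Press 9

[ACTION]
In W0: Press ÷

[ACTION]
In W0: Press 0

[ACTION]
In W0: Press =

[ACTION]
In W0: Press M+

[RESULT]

vas                       ┃lator                 ┃ 
──────────────────────────┨──────────────────────┨ 
....................      ┃                 Error┃ 
....................      ┃──┬───┬───┐           ┃ 
....................   +  ┃8 │ 9 │ ÷ │           ┃ 
....................+ +   ┃──┼───┼───┤           ┃ 
....................++    ┃5 │ 6 │ × │           ┃ 
....................++    ┃──┴───┴───┘           ┃ 
....................++    ┃━━━━━━━━━━━━━━━━━━━━━━┛ 
....................  +   ┃                        
....................  +   ┃                        
....................   +  ┃                        
.....................  +  ┃                        
.................... ..   ┃                        
━━━━━━━━━━━━━━━━━━━━━━━━━━┛                        
                                                   
                                                   
                                                   
                                                   
                                                   
                                                   


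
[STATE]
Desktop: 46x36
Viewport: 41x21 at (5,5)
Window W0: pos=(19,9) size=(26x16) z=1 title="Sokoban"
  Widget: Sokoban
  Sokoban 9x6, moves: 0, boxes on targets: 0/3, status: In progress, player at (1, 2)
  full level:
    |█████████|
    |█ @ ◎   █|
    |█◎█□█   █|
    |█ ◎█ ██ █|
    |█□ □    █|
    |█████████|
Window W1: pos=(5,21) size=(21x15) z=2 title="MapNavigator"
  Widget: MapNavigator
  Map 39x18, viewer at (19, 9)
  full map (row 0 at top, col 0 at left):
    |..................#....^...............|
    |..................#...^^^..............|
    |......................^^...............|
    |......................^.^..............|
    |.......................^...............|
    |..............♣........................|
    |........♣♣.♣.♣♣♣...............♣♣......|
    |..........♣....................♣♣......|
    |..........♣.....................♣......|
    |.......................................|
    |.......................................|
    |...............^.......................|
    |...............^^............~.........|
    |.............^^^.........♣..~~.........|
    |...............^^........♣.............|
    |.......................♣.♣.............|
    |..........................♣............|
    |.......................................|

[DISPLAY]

                                         
                                         
                                         
                                         
              ┏━━━━━━━━━━━━━━━━━━━━━━━━┓ 
              ┃ Sokoban                ┃ 
              ┠────────────────────────┨ 
              ┃█████████               ┃ 
              ┃█ @ ◎   █               ┃ 
              ┃█◎█□█   █               ┃ 
              ┃█ ◎█ ██ █               ┃ 
              ┃█□ □    █               ┃ 
              ┃█████████               ┃ 
              ┃Moves: 0  0/3           ┃ 
              ┃                        ┃ 
              ┃                        ┃ 
┏━━━━━━━━━━━━━━━━━━━┓                  ┃ 
┃ MapNavigator      ┃                  ┃ 
┠───────────────────┨                  ┃ 
┃.............^.....┃━━━━━━━━━━━━━━━━━━┛ 
┃....♣..............┃                    


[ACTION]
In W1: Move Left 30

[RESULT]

                                         
                                         
                                         
                                         
              ┏━━━━━━━━━━━━━━━━━━━━━━━━┓ 
              ┃ Sokoban                ┃ 
              ┠────────────────────────┨ 
              ┃█████████               ┃ 
              ┃█ @ ◎   █               ┃ 
              ┃█◎█□█   █               ┃ 
              ┃█ ◎█ ██ █               ┃ 
              ┃█□ □    █               ┃ 
              ┃█████████               ┃ 
              ┃Moves: 0  0/3           ┃ 
              ┃                        ┃ 
              ┃                        ┃ 
┏━━━━━━━━━━━━━━━━━━━┓                  ┃ 
┃ MapNavigator      ┃                  ┃ 
┠───────────────────┨                  ┃ 
┃         ..........┃━━━━━━━━━━━━━━━━━━┛ 
┃         ..........┃                    


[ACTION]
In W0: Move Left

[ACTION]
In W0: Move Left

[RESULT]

                                         
                                         
                                         
                                         
              ┏━━━━━━━━━━━━━━━━━━━━━━━━┓ 
              ┃ Sokoban                ┃ 
              ┠────────────────────────┨ 
              ┃█████████               ┃ 
              ┃█@  ◎   █               ┃ 
              ┃█◎█□█   █               ┃ 
              ┃█ ◎█ ██ █               ┃ 
              ┃█□ □    █               ┃ 
              ┃█████████               ┃ 
              ┃Moves: 1  0/3           ┃ 
              ┃                        ┃ 
              ┃                        ┃ 
┏━━━━━━━━━━━━━━━━━━━┓                  ┃ 
┃ MapNavigator      ┃                  ┃ 
┠───────────────────┨                  ┃ 
┃         ..........┃━━━━━━━━━━━━━━━━━━┛ 
┃         ..........┃                    


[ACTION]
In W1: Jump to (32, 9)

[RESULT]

                                         
                                         
                                         
                                         
              ┏━━━━━━━━━━━━━━━━━━━━━━━━┓ 
              ┃ Sokoban                ┃ 
              ┠────────────────────────┨ 
              ┃█████████               ┃ 
              ┃█@  ◎   █               ┃ 
              ┃█◎█□█   █               ┃ 
              ┃█ ◎█ ██ █               ┃ 
              ┃█□ □    █               ┃ 
              ┃█████████               ┃ 
              ┃Moves: 1  0/3           ┃ 
              ┃                        ┃ 
              ┃                        ┃ 
┏━━━━━━━━━━━━━━━━━━━┓                  ┃ 
┃ MapNavigator      ┃                  ┃ 
┠───────────────────┨                  ┃ 
┃^...............   ┃━━━━━━━━━━━━━━━━━━┛ 
┃................   ┃                    


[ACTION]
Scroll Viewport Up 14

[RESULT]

                                         
                                         
                                         
                                         
                                         
                                         
                                         
                                         
                                         
              ┏━━━━━━━━━━━━━━━━━━━━━━━━┓ 
              ┃ Sokoban                ┃ 
              ┠────────────────────────┨ 
              ┃█████████               ┃ 
              ┃█@  ◎   █               ┃ 
              ┃█◎█□█   █               ┃ 
              ┃█ ◎█ ██ █               ┃ 
              ┃█□ □    █               ┃ 
              ┃█████████               ┃ 
              ┃Moves: 1  0/3           ┃ 
              ┃                        ┃ 
              ┃                        ┃ 


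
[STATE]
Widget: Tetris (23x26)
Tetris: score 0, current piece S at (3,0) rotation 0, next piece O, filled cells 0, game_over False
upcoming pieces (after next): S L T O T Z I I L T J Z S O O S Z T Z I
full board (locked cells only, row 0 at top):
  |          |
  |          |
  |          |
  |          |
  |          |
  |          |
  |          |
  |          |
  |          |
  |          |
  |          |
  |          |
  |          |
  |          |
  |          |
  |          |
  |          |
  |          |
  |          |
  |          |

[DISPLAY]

    ░░    │Next:       
   ░░     │▓▓          
          │▓▓          
          │            
          │            
          │            
          │Score:      
          │0           
          │            
          │            
          │            
          │            
          │            
          │            
          │            
          │            
          │            
          │            
          │            
          │            
          │            
          │            
          │            
          │            
          │            
          │            


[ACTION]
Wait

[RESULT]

          │Next:       
    ░░    │▓▓          
   ░░     │▓▓          
          │            
          │            
          │            
          │Score:      
          │0           
          │            
          │            
          │            
          │            
          │            
          │            
          │            
          │            
          │            
          │            
          │            
          │            
          │            
          │            
          │            
          │            
          │            
          │            


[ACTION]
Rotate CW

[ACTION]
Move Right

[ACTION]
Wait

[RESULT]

          │Next:       
          │▓▓          
    ░     │▓▓          
    ░░    │            
     ░    │            
          │            
          │Score:      
          │0           
          │            
          │            
          │            
          │            
          │            
          │            
          │            
          │            
          │            
          │            
          │            
          │            
          │            
          │            
          │            
          │            
          │            
          │            


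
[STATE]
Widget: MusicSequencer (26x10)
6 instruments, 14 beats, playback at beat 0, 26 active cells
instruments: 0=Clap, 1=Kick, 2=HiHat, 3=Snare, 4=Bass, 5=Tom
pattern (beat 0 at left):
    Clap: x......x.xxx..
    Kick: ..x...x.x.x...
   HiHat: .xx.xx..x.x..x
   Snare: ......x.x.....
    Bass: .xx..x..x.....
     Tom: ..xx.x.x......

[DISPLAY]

      ▼1234567890123      
  Clap█······█·███··      
  Kick··█···█·█·█···      
 HiHat·██·██··█·█··█      
 Snare······█·█·····      
  Bass·██··█··█·····      
   Tom··██·█·█······      
                          
                          
                          


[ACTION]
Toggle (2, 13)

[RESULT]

      ▼1234567890123      
  Clap█······█·███··      
  Kick··█···█·█·█···      
 HiHat·██·██··█·█···      
 Snare······█·█·····      
  Bass·██··█··█·····      
   Tom··██·█·█······      
                          
                          
                          


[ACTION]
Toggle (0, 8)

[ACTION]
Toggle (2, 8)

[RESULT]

      ▼1234567890123      
  Clap█······█████··      
  Kick··█···█·█·█···      
 HiHat·██·██····█···      
 Snare······█·█·····      
  Bass·██··█··█·····      
   Tom··██·█·█······      
                          
                          
                          


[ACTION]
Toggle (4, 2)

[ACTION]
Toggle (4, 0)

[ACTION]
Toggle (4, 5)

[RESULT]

      ▼1234567890123      
  Clap█······█████··      
  Kick··█···█·█·█···      
 HiHat·██·██····█···      
 Snare······█·█·····      
  Bass██······█·····      
   Tom··██·█·█······      
                          
                          
                          


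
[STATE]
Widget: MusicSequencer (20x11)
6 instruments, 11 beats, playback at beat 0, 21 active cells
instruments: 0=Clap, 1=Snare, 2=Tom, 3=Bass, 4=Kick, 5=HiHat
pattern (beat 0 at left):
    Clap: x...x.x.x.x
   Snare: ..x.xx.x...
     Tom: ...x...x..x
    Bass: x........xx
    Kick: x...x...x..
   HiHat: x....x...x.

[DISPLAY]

      ▼1234567890   
  Clap█···█·█·█·█   
 Snare··█·██·█···   
   Tom···█···█··█   
  Bass█········██   
  Kick█···█···█··   
 HiHat█····█···█·   
                    
                    
                    
                    


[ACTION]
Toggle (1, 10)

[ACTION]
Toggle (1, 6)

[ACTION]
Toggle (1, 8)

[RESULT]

      ▼1234567890   
  Clap█···█·█·█·█   
 Snare··█·█████·█   
   Tom···█···█··█   
  Bass█········██   
  Kick█···█···█··   
 HiHat█····█···█·   
                    
                    
                    
                    


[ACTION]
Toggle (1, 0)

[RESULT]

      ▼1234567890   
  Clap█···█·█·█·█   
 Snare█·█·█████·█   
   Tom···█···█··█   
  Bass█········██   
  Kick█···█···█··   
 HiHat█····█···█·   
                    
                    
                    
                    


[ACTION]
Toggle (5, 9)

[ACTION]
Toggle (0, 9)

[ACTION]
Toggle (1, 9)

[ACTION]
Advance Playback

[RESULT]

      0▼234567890   
  Clap█···█·█·███   
 Snare█·█·███████   
   Tom···█···█··█   
  Bass█········██   
  Kick█···█···█··   
 HiHat█····█·····   
                    
                    
                    
                    


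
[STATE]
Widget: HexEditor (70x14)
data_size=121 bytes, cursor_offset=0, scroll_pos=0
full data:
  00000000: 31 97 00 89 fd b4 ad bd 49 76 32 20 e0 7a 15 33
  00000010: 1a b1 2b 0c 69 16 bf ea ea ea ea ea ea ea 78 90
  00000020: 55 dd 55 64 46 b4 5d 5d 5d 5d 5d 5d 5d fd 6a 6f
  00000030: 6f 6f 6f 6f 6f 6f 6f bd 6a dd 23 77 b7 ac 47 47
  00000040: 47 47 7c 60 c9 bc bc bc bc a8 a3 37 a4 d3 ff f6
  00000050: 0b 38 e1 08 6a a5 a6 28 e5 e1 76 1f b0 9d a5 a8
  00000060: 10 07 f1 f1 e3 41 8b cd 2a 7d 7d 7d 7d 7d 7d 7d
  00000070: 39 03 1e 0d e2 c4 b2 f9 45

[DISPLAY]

00000000  31 97 00 89 fd b4 ad bd  49 76 32 20 e0 7a 15 33  |1.......I
00000010  1a b1 2b 0c 69 16 bf ea  ea ea ea ea ea ea 78 90  |..+.i....
00000020  55 dd 55 64 46 b4 5d 5d  5d 5d 5d 5d 5d fd 6a 6f  |U.UdF.]]]
00000030  6f 6f 6f 6f 6f 6f 6f bd  6a dd 23 77 b7 ac 47 47  |ooooooo.j
00000040  47 47 7c 60 c9 bc bc bc  bc a8 a3 37 a4 d3 ff f6  |GG|`.....
00000050  0b 38 e1 08 6a a5 a6 28  e5 e1 76 1f b0 9d a5 a8  |.8..j..(.
00000060  10 07 f1 f1 e3 41 8b cd  2a 7d 7d 7d 7d 7d 7d 7d  |.....A..*
00000070  39 03 1e 0d e2 c4 b2 f9  45                       |9.......E
                                                                      
                                                                      
                                                                      
                                                                      
                                                                      
                                                                      


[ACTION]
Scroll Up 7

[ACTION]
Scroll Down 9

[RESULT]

00000070  39 03 1e 0d e2 c4 b2 f9  45                       |9.......E
                                                                      
                                                                      
                                                                      
                                                                      
                                                                      
                                                                      
                                                                      
                                                                      
                                                                      
                                                                      
                                                                      
                                                                      
                                                                      


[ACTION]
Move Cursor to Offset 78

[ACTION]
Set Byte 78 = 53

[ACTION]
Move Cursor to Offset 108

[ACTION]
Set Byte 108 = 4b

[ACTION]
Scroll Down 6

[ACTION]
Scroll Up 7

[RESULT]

00000000  31 97 00 89 fd b4 ad bd  49 76 32 20 e0 7a 15 33  |1.......I
00000010  1a b1 2b 0c 69 16 bf ea  ea ea ea ea ea ea 78 90  |..+.i....
00000020  55 dd 55 64 46 b4 5d 5d  5d 5d 5d 5d 5d fd 6a 6f  |U.UdF.]]]
00000030  6f 6f 6f 6f 6f 6f 6f bd  6a dd 23 77 b7 ac 47 47  |ooooooo.j
00000040  47 47 7c 60 c9 bc bc bc  bc a8 a3 37 a4 d3 53 f6  |GG|`.....
00000050  0b 38 e1 08 6a a5 a6 28  e5 e1 76 1f b0 9d a5 a8  |.8..j..(.
00000060  10 07 f1 f1 e3 41 8b cd  2a 7d 7d 7d 4B 7d 7d 7d  |.....A..*
00000070  39 03 1e 0d e2 c4 b2 f9  45                       |9.......E
                                                                      
                                                                      
                                                                      
                                                                      
                                                                      
                                                                      


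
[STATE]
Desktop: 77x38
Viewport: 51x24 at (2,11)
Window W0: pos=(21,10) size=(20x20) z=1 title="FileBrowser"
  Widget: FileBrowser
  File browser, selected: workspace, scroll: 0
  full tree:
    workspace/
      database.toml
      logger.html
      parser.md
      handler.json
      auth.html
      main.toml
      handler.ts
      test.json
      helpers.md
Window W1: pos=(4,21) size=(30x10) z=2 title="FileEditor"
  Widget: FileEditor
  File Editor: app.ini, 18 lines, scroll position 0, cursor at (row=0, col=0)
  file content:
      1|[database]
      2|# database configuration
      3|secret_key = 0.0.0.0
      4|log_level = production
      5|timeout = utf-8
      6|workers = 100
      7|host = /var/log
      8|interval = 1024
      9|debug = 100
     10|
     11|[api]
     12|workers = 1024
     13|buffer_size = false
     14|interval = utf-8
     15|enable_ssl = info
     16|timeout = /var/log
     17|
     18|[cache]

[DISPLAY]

                   ┃ FileBrowser      ┃            
                   ┠──────────────────┨            
                   ┃> [-] workspace/  ┃            
                   ┃    database.toml ┃            
                   ┃    logger.html   ┃            
                   ┃    parser.md     ┃            
                   ┃    handler.json  ┃            
                   ┃    auth.html     ┃            
                   ┃    main.toml     ┃            
                   ┃    handler.ts    ┃            
  ┏━━━━━━━━━━━━━━━━━━━━━━━━━━━━┓n     ┃            
  ┃ FileEditor                 ┃md    ┃            
  ┠────────────────────────────┨      ┃            
  ┃█database]                 ▲┃      ┃            
  ┃# database configuration   █┃      ┃            
  ┃secret_key = 0.0.0.0       ░┃      ┃            
  ┃log_level = production     ░┃      ┃            
  ┃timeout = utf-8            ░┃      ┃            
  ┃workers = 100              ▼┃━━━━━━┛            
  ┗━━━━━━━━━━━━━━━━━━━━━━━━━━━━┛                   
                                                   
                                                   
                                                   
                                                   


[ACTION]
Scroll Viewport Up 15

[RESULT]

                                                   
                                                   
                                                   
                                                   
                                                   
                                                   
                                                   
                                                   
                                                   
                                                   
                   ┏━━━━━━━━━━━━━━━━━━┓            
                   ┃ FileBrowser      ┃            
                   ┠──────────────────┨            
                   ┃> [-] workspace/  ┃            
                   ┃    database.toml ┃            
                   ┃    logger.html   ┃            
                   ┃    parser.md     ┃            
                   ┃    handler.json  ┃            
                   ┃    auth.html     ┃            
                   ┃    main.toml     ┃            
                   ┃    handler.ts    ┃            
  ┏━━━━━━━━━━━━━━━━━━━━━━━━━━━━┓n     ┃            
  ┃ FileEditor                 ┃md    ┃            
  ┠────────────────────────────┨      ┃            


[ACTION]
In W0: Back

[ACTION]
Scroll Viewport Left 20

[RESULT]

                                                   
                                                   
                                                   
                                                   
                                                   
                                                   
                                                   
                                                   
                                                   
                                                   
                     ┏━━━━━━━━━━━━━━━━━━┓          
                     ┃ FileBrowser      ┃          
                     ┠──────────────────┨          
                     ┃> [-] workspace/  ┃          
                     ┃    database.toml ┃          
                     ┃    logger.html   ┃          
                     ┃    parser.md     ┃          
                     ┃    handler.json  ┃          
                     ┃    auth.html     ┃          
                     ┃    main.toml     ┃          
                     ┃    handler.ts    ┃          
    ┏━━━━━━━━━━━━━━━━━━━━━━━━━━━━┓n     ┃          
    ┃ FileEditor                 ┃md    ┃          
    ┠────────────────────────────┨      ┃          


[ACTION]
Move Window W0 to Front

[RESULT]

                                                   
                                                   
                                                   
                                                   
                                                   
                                                   
                                                   
                                                   
                                                   
                                                   
                     ┏━━━━━━━━━━━━━━━━━━┓          
                     ┃ FileBrowser      ┃          
                     ┠──────────────────┨          
                     ┃> [-] workspace/  ┃          
                     ┃    database.toml ┃          
                     ┃    logger.html   ┃          
                     ┃    parser.md     ┃          
                     ┃    handler.json  ┃          
                     ┃    auth.html     ┃          
                     ┃    main.toml     ┃          
                     ┃    handler.ts    ┃          
    ┏━━━━━━━━━━━━━━━━┃    test.json     ┃          
    ┃ FileEditor     ┃    helpers.md    ┃          
    ┠────────────────┃                  ┃          


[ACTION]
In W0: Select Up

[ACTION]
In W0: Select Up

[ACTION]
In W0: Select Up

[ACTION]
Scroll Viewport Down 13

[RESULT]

                     ┃> [-] workspace/  ┃          
                     ┃    database.toml ┃          
                     ┃    logger.html   ┃          
                     ┃    parser.md     ┃          
                     ┃    handler.json  ┃          
                     ┃    auth.html     ┃          
                     ┃    main.toml     ┃          
                     ┃    handler.ts    ┃          
    ┏━━━━━━━━━━━━━━━━┃    test.json     ┃          
    ┃ FileEditor     ┃    helpers.md    ┃          
    ┠────────────────┃                  ┃          
    ┃█database]      ┃                  ┃          
    ┃# database confi┃                  ┃          
    ┃secret_key = 0.0┃                  ┃          
    ┃log_level = prod┃                  ┃          
    ┃timeout = utf-8 ┃                  ┃          
    ┃workers = 100   ┗━━━━━━━━━━━━━━━━━━┛          
    ┗━━━━━━━━━━━━━━━━━━━━━━━━━━━━┛                 
                                                   
                                                   
                                                   
                                                   
                                                   
                                                   


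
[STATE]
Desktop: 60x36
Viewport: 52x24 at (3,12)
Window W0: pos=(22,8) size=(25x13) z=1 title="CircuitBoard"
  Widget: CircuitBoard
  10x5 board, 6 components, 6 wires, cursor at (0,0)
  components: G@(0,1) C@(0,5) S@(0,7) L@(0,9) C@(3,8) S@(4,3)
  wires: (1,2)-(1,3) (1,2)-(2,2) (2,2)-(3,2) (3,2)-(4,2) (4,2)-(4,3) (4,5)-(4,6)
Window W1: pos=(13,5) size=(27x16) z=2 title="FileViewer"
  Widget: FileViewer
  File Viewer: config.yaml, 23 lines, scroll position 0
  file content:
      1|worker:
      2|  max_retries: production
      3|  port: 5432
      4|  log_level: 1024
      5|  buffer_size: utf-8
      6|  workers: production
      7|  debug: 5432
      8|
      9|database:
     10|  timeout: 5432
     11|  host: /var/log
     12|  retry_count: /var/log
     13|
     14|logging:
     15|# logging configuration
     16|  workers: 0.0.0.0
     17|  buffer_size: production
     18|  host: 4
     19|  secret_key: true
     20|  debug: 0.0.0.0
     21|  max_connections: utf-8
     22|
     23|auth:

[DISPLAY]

          ┃  buffer_size: utf-8    ░┃      ┃        
          ┃  workers: production   ░┃      ┃        
          ┃  debug: 5432           ░┃      ┃        
          ┃                        ░┃      ┃        
          ┃database:               ░┃      ┃        
          ┃  timeout: 5432         ░┃      ┃        
          ┃  host: /var/log        ░┃      ┃        
          ┃  retry_count: /var/log ▼┃      ┃        
          ┗━━━━━━━━━━━━━━━━━━━━━━━━━┛━━━━━━┛        
                                                    
                                                    
                                                    
                                                    
                                                    
                                                    
                                                    
                                                    
                                                    
                                                    
                                                    
                                                    
                                                    
                                                    
                                                    


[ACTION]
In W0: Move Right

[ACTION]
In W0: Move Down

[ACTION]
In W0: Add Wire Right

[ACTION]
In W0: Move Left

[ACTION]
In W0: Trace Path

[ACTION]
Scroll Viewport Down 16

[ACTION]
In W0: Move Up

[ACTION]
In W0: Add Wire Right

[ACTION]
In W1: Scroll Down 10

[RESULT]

          ┃# logging configuration ░┃      ┃        
          ┃  workers: 0.0.0.0      ░┃      ┃        
          ┃  buffer_size: productio░┃      ┃        
          ┃  host: 4               ░┃      ┃        
          ┃  secret_key: true      ░┃      ┃        
          ┃  debug: 0.0.0.0        ░┃      ┃        
          ┃  max_connections: utf-8█┃      ┃        
          ┃                        ▼┃      ┃        
          ┗━━━━━━━━━━━━━━━━━━━━━━━━━┛━━━━━━┛        
                                                    
                                                    
                                                    
                                                    
                                                    
                                                    
                                                    
                                                    
                                                    
                                                    
                                                    
                                                    
                                                    
                                                    
                                                    


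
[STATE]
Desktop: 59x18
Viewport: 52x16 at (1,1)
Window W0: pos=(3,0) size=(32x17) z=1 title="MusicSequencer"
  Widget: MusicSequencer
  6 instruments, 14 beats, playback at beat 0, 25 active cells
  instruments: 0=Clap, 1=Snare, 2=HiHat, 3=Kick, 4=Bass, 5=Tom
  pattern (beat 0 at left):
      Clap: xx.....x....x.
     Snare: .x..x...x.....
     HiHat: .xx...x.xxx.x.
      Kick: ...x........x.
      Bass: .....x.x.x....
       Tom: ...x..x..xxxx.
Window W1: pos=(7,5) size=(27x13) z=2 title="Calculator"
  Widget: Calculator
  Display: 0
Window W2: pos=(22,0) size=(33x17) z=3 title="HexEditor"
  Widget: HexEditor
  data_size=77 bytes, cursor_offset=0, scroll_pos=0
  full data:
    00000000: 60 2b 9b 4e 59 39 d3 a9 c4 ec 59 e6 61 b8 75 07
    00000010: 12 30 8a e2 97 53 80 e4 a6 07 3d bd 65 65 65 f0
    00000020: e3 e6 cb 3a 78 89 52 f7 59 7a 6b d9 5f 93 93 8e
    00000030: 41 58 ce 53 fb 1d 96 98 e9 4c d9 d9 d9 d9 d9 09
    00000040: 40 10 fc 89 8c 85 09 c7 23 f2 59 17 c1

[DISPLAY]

  ┃ MusicSequencer   ┃ HexEditor                    
  ┠──────────────────┠──────────────────────────────
  ┃      ▼12345678901┃00000000  60 2b 9b 4e 59 39 d3
  ┃  Clap██·····█····┃00000010  12 30 8a e2 97 53 80
  ┃ Sn┏━━━━━━━━━━━━━━┃00000020  e3 e6 cb 3a 78 89 52
  ┃ Hi┃ Calculator   ┃00000030  41 58 ce 53 fb 1d 96
  ┃  K┠──────────────┃00000040  40 10 fc 89 8c 85 09
  ┃  B┃              ┃                              
  ┃   ┃┌───┬───┬───┬─┃                              
  ┃   ┃│ 7 │ 8 │ 9 │ ┃                              
  ┃   ┃├───┼───┼───┼─┃                              
  ┃   ┃│ 4 │ 5 │ 6 │ ┃                              
  ┃   ┃├───┼───┼───┼─┃                              
  ┃   ┃│ 1 │ 2 │ 3 │ ┃                              
  ┃   ┃├───┼───┼───┼─┃                              
  ┗━━━┃│ 0 │ . │ = │ ┗━━━━━━━━━━━━━━━━━━━━━━━━━━━━━━


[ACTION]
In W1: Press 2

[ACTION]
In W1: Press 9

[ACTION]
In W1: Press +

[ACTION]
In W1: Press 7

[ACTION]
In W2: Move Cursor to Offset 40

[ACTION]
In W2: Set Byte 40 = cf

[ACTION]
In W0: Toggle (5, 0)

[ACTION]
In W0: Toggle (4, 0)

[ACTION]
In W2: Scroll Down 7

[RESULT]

  ┃ MusicSequencer   ┃ HexEditor                    
  ┠──────────────────┠──────────────────────────────
  ┃      ▼12345678901┃00000040  40 10 fc 89 8c 85 09
  ┃  Clap██·····█····┃                              
  ┃ Sn┏━━━━━━━━━━━━━━┃                              
  ┃ Hi┃ Calculator   ┃                              
  ┃  K┠──────────────┃                              
  ┃  B┃              ┃                              
  ┃   ┃┌───┬───┬───┬─┃                              
  ┃   ┃│ 7 │ 8 │ 9 │ ┃                              
  ┃   ┃├───┼───┼───┼─┃                              
  ┃   ┃│ 4 │ 5 │ 6 │ ┃                              
  ┃   ┃├───┼───┼───┼─┃                              
  ┃   ┃│ 1 │ 2 │ 3 │ ┃                              
  ┃   ┃├───┼───┼───┼─┃                              
  ┗━━━┃│ 0 │ . │ = │ ┗━━━━━━━━━━━━━━━━━━━━━━━━━━━━━━


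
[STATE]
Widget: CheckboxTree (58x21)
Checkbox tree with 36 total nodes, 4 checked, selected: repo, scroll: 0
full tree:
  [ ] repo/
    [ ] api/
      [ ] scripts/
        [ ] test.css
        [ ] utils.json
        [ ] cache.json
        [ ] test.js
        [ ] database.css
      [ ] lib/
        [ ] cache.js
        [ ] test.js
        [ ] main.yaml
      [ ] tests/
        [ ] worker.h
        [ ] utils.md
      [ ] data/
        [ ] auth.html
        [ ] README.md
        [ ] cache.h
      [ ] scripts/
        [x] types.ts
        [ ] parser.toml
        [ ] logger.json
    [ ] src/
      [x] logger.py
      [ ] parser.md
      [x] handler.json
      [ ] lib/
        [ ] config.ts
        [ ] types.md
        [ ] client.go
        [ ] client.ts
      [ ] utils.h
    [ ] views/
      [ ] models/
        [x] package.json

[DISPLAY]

>[-] repo/                                                
   [-] api/                                               
     [ ] scripts/                                         
       [ ] test.css                                       
       [ ] utils.json                                     
       [ ] cache.json                                     
       [ ] test.js                                        
       [ ] database.css                                   
     [ ] lib/                                             
       [ ] cache.js                                       
       [ ] test.js                                        
       [ ] main.yaml                                      
     [ ] tests/                                           
       [ ] worker.h                                       
       [ ] utils.md                                       
     [ ] data/                                            
       [ ] auth.html                                      
       [ ] README.md                                      
       [ ] cache.h                                        
     [-] scripts/                                         
       [x] types.ts                                       


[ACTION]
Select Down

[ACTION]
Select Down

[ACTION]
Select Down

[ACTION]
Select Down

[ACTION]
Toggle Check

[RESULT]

 [-] repo/                                                
   [-] api/                                               
     [-] scripts/                                         
       [ ] test.css                                       
>      [x] utils.json                                     
       [ ] cache.json                                     
       [ ] test.js                                        
       [ ] database.css                                   
     [ ] lib/                                             
       [ ] cache.js                                       
       [ ] test.js                                        
       [ ] main.yaml                                      
     [ ] tests/                                           
       [ ] worker.h                                       
       [ ] utils.md                                       
     [ ] data/                                            
       [ ] auth.html                                      
       [ ] README.md                                      
       [ ] cache.h                                        
     [-] scripts/                                         
       [x] types.ts                                       


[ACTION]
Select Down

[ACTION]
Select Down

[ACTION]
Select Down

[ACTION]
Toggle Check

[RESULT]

 [-] repo/                                                
   [-] api/                                               
     [-] scripts/                                         
       [ ] test.css                                       
       [x] utils.json                                     
       [ ] cache.json                                     
       [ ] test.js                                        
>      [x] database.css                                   
     [ ] lib/                                             
       [ ] cache.js                                       
       [ ] test.js                                        
       [ ] main.yaml                                      
     [ ] tests/                                           
       [ ] worker.h                                       
       [ ] utils.md                                       
     [ ] data/                                            
       [ ] auth.html                                      
       [ ] README.md                                      
       [ ] cache.h                                        
     [-] scripts/                                         
       [x] types.ts                                       
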